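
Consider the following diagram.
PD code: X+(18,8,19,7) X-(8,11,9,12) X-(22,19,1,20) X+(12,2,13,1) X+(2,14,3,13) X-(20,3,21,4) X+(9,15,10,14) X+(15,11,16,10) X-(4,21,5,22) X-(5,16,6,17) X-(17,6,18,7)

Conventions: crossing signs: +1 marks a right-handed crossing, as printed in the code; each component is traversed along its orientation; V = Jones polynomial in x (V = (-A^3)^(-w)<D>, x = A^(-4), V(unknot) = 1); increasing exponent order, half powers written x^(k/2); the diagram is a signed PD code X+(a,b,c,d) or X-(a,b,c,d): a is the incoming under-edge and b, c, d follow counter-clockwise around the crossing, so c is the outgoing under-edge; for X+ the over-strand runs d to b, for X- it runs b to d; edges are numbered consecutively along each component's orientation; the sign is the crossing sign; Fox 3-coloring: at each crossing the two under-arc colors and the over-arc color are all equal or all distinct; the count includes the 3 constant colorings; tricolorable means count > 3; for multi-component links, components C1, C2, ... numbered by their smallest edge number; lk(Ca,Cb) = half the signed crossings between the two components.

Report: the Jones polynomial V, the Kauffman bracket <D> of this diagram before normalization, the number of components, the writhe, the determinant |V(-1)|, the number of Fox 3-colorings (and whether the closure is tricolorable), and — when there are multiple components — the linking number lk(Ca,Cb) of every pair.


Jones polynomial: V(x) = -x^-3 + 2x^-2 - 2x^-1 + 3 - 2x + 2x^2 - x^3
<D> = A^-15 - 2A^-11 + 2A^-7 - 3A^-3 + 2A - 2A^5 + A^9; writhe -1
components 1, writhe -1 (11 crossings)
3-colorings: 3 of 3^11, det 13 — not tricolorable
note: V is palindromic (span 6, det 13): x -> 1/x fixes it; necessary, not sufficient, for amphichirality


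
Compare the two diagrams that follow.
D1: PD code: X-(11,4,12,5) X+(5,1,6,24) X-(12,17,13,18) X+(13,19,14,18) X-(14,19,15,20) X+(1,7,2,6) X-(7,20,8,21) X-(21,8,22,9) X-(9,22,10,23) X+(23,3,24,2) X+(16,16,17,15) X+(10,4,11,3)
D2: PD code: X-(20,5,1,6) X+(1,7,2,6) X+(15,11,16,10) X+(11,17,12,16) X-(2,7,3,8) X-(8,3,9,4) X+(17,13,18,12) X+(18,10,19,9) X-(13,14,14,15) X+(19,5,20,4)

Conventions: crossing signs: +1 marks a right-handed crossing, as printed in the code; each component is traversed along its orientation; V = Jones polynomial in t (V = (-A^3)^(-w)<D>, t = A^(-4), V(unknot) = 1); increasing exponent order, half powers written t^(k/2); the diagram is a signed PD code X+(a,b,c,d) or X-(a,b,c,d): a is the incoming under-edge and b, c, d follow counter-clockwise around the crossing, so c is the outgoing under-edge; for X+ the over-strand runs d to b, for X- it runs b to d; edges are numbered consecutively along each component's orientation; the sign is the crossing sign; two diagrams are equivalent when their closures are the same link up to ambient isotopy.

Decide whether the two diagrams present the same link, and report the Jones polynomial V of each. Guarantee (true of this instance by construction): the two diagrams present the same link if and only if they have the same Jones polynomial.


equivalent: no
D1 (bracket -A^-12 + A^-8 - A^-4 + 3 - A^4 + A^8 - A^12; 12 crossings at w = 0): V = -t^-3 + t^-2 - t^-1 + 3 - t + t^2 - t^3
V(D2) = t + t^3 - t^4  [10 crossings, <D> = -A^-10 + A^-6 + A^2, w = +2]
observation: V(t) takes 2 values over 2 diagrams, fixing the grouping


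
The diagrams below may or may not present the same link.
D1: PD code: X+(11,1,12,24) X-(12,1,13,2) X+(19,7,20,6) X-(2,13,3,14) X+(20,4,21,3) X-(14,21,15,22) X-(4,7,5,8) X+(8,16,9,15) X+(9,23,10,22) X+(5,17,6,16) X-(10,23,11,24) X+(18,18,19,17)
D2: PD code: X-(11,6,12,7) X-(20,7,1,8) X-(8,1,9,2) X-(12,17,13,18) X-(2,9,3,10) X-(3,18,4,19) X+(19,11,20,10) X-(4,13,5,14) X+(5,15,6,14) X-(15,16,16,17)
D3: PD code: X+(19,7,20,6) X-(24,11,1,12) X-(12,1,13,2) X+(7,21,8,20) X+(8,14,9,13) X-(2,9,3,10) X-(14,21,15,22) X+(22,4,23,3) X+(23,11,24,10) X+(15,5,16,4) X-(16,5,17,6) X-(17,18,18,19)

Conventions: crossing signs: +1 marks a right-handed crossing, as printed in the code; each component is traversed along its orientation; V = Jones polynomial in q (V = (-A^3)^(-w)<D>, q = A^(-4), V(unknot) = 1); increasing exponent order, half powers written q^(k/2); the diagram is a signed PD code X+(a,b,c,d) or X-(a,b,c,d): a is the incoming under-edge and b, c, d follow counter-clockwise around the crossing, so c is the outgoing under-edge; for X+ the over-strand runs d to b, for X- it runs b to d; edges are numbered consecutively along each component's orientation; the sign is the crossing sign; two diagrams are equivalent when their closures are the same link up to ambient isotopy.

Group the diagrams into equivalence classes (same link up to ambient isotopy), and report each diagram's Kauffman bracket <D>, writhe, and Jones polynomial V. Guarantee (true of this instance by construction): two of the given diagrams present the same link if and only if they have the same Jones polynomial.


equivalence classes: {D1, D3} | {D2}
D1 (bracket A^-10 - A^-6 + A^-2 - 2A^2 + 2A^6 - A^10 + A^14; 12 crossings at w = +2): V = q^-2 - q^-1 + 2 - 2q + q^2 - q^3 + q^4
V(D2) = -q^-6 + q^-5 - q^-4 + 2q^-3 - q^-2 + q^-1  [10 crossings, <D> = A^-14 - A^-10 + 2A^-6 - A^-2 + A^2 - A^6, w = -6]
D3 (bracket A^-16 - A^-12 + A^-8 - 2A^-4 + 2 - A^4 + A^8; 12 crossings at w = 0): V = q^-2 - q^-1 + 2 - 2q + q^2 - q^3 + q^4
key observation: comparing 3 Jones polynomials yields 2 groups


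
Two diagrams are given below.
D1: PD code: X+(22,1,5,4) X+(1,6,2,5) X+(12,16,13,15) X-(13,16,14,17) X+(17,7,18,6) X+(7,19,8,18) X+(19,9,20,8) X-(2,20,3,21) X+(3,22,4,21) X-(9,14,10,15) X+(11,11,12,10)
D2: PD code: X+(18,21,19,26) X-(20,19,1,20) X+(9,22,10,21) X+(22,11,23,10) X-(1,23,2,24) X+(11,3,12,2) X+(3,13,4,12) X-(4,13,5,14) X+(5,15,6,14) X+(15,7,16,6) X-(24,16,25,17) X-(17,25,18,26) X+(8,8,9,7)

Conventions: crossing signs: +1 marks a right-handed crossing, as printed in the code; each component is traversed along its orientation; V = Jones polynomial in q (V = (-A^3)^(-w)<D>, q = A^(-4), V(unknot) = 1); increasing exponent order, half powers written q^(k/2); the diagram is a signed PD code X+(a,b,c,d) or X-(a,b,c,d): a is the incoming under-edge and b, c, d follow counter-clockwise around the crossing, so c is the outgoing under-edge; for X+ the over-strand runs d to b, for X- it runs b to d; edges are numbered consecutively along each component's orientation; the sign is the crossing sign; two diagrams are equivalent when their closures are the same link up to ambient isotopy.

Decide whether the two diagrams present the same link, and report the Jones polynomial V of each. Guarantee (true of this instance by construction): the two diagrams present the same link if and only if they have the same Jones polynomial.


equivalent: no
D1 (bracket -A^-11 + A^-7 - A^-3 + 2A + A^9; 11 crossings at w = +5): V = -q^(3/2) - 2q^(7/2) + q^(9/2) - q^(11/2) + q^(13/2)
V(D2) = -q^(-1/2) + q^(1/2) - 3q^(3/2) + 2q^(5/2) - 3q^(7/2) + 3q^(9/2) - 2q^(11/2) + q^(13/2)  (w +3, c 13, <D> = -A^-17 + 2A^-13 - 3A^-9 + 3A^-5 - 2A^-1 + 3A^3 - A^7 + A^11)
key observation: 2 classes among 2 diagrams; unequal V(q) rules out equality


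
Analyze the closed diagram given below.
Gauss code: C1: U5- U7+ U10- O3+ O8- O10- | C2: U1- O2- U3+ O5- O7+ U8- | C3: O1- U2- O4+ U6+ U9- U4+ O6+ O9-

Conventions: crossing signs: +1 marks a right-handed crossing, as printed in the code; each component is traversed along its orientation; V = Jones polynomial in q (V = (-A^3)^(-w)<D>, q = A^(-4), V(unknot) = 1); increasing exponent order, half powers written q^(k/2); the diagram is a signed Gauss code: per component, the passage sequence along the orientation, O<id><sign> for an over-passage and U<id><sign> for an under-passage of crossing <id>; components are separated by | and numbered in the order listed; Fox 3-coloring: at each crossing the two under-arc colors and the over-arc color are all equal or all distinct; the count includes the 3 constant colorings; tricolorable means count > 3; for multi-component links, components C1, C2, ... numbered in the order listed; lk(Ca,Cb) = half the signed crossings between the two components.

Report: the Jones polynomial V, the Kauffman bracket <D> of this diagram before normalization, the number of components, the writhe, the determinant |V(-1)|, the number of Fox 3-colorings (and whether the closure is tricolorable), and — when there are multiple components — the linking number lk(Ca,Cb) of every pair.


V(q) = q^-3 + q^-2 + q^-1 + 1
bracket: A^-6 + A^-2 + A^2 + A^6, w = -2
3 components, writhe -2, over 10 crossings
lk(C1,C2) = 0
linking number lk(C1,C3) = 0
lk(C2,C3): -1
det 0, colorings 9 of 3^10 — tricolorable
observation: the span of V is 3, within the link bound 10 + 3 - 1


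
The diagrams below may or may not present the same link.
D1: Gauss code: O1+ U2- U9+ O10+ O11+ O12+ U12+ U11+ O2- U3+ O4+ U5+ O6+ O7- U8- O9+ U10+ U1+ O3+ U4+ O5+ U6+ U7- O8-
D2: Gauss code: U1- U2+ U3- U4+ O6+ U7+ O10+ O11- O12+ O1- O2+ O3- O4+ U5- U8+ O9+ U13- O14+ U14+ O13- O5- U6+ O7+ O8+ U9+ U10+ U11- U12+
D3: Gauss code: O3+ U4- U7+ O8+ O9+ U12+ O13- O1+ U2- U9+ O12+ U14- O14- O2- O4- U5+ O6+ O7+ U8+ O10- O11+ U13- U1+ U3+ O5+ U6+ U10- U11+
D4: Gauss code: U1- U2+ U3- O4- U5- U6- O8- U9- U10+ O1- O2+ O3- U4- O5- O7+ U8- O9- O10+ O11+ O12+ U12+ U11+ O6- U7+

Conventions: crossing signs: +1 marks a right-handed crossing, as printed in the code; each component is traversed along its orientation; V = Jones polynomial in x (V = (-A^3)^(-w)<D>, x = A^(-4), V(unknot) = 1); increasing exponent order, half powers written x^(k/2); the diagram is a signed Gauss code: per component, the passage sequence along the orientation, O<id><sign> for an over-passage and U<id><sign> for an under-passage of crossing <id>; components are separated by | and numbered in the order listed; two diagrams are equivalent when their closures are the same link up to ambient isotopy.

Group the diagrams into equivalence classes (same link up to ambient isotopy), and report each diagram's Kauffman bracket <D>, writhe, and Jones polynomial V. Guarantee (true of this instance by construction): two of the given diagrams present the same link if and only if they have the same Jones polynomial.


classes: {D1, D2, D3} | {D4}
V(D1) = x - x^2 + 2x^3 - x^4 + x^5 - x^6  [12 crossings, <D> = -A^-6 + A^-2 - A^2 + 2A^6 - A^10 + A^14, w = +6]
V(D2) = x - x^2 + 2x^3 - x^4 + x^5 - x^6  [14 crossings, <D> = -A^-12 + A^-8 - A^-4 + 2 - A^4 + A^8, w = +4]
D3 (bracket -A^-12 + A^-8 - A^-4 + 2 - A^4 + A^8; 14 crossings at w = +4): V = x - x^2 + 2x^3 - x^4 + x^5 - x^6
V(D4) = -x^-6 + x^-5 - x^-4 + 2x^-3 - x^-2 + x^-1  (w -2, c 12, <D> = A^-2 - A^2 + 2A^6 - A^10 + A^14 - A^18)
note: comparing 4 Jones polynomials yields 2 groups


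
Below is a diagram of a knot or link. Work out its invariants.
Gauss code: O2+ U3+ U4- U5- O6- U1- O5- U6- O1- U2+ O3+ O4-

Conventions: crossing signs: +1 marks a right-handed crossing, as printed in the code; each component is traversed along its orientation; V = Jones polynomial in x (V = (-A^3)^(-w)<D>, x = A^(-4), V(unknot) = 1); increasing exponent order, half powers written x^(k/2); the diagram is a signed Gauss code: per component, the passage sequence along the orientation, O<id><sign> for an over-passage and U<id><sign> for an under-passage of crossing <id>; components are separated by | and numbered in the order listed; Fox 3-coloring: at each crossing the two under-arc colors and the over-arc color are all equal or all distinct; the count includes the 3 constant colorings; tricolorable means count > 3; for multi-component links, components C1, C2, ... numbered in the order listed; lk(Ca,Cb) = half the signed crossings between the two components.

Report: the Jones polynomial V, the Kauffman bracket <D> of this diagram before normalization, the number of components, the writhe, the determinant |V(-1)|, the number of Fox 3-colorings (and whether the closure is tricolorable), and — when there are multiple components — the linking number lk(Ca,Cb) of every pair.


V = -x^-4 + x^-3 + x^-1
<D> = A^-2 + A^6 - A^10 (w = -2)
1 component over 6 crossings, w = -2
9 Fox colorings among 3^6, |V(-1)| = 3: tricolorable
why: w = -2 shifts under R1 moves; the (-A^3)^(2) factor cancels that in V


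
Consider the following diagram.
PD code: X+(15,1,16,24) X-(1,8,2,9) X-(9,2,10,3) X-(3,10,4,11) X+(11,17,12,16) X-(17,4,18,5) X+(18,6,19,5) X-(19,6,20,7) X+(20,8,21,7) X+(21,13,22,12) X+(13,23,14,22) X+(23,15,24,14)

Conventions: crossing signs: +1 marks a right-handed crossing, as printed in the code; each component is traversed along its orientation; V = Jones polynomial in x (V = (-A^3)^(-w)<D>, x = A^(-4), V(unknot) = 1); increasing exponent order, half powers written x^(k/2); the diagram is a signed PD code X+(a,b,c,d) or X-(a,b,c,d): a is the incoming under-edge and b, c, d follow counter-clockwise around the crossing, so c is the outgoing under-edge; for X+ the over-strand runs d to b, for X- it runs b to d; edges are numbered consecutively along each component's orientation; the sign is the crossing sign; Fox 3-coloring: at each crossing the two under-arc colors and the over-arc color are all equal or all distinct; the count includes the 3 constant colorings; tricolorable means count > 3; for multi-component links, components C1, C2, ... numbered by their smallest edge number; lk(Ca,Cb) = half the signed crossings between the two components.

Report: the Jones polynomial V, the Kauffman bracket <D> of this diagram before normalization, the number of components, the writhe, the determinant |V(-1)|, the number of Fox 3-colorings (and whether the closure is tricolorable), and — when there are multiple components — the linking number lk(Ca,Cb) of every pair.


Jones polynomial: V(x) = -x^-2 + x^-1 - 1 + 3x - 2x^2 + 3x^3 - 2x^4 + x^5 - x^6
<D> = -A^-18 + A^-14 - 2A^-10 + 3A^-6 - 2A^-2 + 3A^2 - A^6 + A^10 - A^14; writhe +2
components 1, writhe +2 (12 crossings)
3-colorings: 9 of 3^12, det 15 — tricolorable
note: V spans 8 powers of x: at least 8 crossings in any diagram


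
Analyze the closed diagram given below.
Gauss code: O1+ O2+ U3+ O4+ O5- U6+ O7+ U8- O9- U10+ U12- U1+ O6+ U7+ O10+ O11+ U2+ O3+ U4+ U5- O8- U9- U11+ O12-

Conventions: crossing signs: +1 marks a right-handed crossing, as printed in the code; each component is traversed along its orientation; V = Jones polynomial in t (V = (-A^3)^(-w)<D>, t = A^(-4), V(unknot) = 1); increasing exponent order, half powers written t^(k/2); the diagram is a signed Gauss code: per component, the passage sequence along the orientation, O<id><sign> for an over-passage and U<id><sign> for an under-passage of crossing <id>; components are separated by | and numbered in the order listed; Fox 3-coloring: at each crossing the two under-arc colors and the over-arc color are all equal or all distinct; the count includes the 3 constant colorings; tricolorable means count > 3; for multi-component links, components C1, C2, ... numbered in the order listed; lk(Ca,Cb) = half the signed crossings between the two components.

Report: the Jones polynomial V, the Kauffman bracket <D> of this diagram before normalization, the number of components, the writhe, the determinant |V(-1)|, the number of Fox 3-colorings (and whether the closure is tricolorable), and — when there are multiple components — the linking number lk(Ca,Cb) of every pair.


V(t) = 2t - 2t^2 + 3t^3 - 3t^4 + 2t^5 - 2t^6 + t^7
bracket: A^-16 - 2A^-12 + 2A^-8 - 3A^-4 + 3 - 2A^4 + 2A^8, w = +4
1 component, writhe +4, over 12 crossings
det 15, colorings 9 of 3^12 — tricolorable
observation: det 15 = |V(-1)|; divisible by 3, so tricolorable


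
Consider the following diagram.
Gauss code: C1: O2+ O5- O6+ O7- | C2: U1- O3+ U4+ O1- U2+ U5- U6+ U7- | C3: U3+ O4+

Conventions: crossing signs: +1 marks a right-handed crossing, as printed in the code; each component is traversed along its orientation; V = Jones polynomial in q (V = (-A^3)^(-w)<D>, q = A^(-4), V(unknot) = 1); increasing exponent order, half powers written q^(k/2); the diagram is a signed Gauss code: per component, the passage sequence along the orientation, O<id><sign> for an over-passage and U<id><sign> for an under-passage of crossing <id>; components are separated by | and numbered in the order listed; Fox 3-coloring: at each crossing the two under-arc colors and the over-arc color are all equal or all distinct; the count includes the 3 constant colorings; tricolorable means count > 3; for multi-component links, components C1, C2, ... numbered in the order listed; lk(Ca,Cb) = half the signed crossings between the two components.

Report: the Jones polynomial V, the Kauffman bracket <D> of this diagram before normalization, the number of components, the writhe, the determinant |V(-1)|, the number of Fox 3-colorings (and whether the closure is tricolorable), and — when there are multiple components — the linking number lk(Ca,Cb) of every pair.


V = 1 + q + q^2 + q^3
<D> = -A^-9 - A^-5 - A^-1 - A^3 (w = +1)
3 components over 7 crossings, w = +1
lk(C1,C2): 0
lk(C1,C3) = 0
linking number lk(C2,C3) = +1
9 Fox colorings among 3^8, |V(-1)| = 0: tricolorable
why: span 3 respects span(V) <= c + mu - 1 = 9 for this 3-component diagram


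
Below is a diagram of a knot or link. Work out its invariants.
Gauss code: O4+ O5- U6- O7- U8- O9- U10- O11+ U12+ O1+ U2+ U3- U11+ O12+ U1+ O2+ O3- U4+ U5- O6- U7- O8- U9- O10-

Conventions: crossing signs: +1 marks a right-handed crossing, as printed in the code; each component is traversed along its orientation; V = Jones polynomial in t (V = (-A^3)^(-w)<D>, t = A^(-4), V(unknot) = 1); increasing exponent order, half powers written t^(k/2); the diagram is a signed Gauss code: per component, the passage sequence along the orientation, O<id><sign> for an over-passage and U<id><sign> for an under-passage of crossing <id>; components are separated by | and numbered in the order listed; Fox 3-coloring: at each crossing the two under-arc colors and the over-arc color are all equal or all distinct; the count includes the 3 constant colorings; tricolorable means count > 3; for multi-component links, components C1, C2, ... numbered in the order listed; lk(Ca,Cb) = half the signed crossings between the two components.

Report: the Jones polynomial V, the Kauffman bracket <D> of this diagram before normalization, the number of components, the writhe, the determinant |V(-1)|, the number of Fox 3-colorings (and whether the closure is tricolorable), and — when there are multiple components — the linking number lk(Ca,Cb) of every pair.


Jones polynomial: V(t) = -t^-6 + t^-5 - 2t^-4 + 3t^-3 - 2t^-2 + 3t^-1 - 1 + t - t^2
<D> = -A^-14 + A^-10 - A^-6 + 3A^-2 - 2A^2 + 3A^6 - 2A^10 + A^14 - A^18; writhe -2
components 1, writhe -2 (12 crossings)
3-colorings: 9 of 3^12, det 15 — tricolorable
note: det 15 = |V(-1)|; divisible by 3, so tricolorable


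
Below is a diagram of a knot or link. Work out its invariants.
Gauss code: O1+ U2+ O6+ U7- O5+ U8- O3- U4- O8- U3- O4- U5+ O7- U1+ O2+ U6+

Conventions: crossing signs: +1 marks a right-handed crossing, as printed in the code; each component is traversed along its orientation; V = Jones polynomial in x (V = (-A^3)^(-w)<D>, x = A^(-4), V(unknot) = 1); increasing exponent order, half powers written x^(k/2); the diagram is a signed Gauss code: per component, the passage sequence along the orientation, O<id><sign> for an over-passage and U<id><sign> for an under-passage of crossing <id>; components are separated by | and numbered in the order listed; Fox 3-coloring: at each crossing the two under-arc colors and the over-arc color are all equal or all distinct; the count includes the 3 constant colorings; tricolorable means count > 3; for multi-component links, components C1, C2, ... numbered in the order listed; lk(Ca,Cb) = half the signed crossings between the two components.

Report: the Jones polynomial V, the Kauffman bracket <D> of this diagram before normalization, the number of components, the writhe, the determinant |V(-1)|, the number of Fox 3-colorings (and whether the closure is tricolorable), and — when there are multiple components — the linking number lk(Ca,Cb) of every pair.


V(x) = -x^-3 + x^-2 - x^-1 + 3 - x + x^2 - x^3
bracket: -A^-12 + A^-8 - A^-4 + 3 - A^4 + A^8 - A^12, w = 0
1 component, writhe 0, over 8 crossings
det 9, colorings 27 of 3^8 — tricolorable
observation: V is palindromic (span 6, det 9): x -> 1/x fixes it; necessary, not sufficient, for amphichirality


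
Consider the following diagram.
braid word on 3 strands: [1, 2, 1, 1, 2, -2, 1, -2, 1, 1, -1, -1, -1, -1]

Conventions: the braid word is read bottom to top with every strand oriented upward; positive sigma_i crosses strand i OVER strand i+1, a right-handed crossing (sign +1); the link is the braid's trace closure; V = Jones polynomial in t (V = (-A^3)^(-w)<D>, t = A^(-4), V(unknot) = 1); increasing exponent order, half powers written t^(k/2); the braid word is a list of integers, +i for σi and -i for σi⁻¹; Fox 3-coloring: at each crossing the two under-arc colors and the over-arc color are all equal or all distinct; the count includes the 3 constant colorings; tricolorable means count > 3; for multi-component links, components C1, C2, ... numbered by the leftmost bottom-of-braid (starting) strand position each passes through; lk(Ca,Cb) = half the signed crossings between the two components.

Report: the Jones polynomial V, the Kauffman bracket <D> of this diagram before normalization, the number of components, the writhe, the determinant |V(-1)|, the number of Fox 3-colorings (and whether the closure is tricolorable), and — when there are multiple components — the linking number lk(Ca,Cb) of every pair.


V = t + t^3 - t^4
<D> = -A^-10 + A^-6 + A^2 (w = +2)
1 component over 14 crossings, w = +2
9 Fox colorings among 3^14, |V(-1)| = 3: tricolorable
why: the span of V is 3, forcing >= 3 crossings in any diagram


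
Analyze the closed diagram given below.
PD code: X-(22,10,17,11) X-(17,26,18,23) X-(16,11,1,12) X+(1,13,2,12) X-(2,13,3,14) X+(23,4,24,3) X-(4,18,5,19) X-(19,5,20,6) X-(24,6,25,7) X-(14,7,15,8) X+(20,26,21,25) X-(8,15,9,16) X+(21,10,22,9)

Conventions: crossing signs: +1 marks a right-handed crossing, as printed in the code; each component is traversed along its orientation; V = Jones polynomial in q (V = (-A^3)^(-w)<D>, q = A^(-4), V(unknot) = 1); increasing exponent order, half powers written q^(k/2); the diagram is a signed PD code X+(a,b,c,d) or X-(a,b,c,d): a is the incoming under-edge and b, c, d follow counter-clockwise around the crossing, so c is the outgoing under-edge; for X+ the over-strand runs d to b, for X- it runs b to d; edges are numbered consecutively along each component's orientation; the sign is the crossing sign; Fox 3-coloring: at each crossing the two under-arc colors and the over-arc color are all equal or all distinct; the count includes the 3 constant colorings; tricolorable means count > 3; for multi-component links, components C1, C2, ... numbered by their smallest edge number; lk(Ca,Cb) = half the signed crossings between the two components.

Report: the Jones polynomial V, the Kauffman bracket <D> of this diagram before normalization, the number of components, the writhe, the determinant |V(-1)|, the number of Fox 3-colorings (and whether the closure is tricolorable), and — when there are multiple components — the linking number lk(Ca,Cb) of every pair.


Jones polynomial: V(q) = -q^-7 + q^-4 + 2q^-3 + q^-2 + q^-1
<D> = -A^-11 - A^-7 - 2A^-3 - A + A^13; writhe -5
components 3, writhe -5 (13 crossings)
linking number lk(C1,C2) = -1
lk(C1,C3): 0
lk(C2,C3) = 0
3-colorings: 27 of 3^13, det 0 — tricolorable
note: w = -5 (over 13 crossings) is diagram-only; (-A^3)^(5) removes it from V


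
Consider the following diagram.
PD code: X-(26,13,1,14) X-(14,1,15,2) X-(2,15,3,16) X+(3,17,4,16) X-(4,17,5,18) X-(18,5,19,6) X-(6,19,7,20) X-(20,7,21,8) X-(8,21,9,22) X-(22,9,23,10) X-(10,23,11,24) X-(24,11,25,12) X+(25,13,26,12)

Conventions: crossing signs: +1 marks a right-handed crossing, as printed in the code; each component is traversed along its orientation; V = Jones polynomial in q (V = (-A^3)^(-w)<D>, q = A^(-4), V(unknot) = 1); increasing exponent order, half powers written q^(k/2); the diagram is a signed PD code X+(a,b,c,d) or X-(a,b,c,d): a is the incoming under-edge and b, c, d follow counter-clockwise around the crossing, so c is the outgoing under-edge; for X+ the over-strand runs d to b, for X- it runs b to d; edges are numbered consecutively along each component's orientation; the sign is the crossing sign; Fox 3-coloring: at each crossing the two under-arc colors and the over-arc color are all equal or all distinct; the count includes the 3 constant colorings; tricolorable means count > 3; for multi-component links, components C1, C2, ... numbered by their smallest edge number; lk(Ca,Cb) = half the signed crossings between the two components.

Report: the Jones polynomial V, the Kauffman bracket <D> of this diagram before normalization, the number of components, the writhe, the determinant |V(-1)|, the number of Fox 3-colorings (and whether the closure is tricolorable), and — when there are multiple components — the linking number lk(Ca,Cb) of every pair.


V = -q^-13 + q^-12 - q^-11 + q^-10 - q^-9 + q^-8 - q^-7 + q^-6 + q^-4
<D> = -A^-11 - A^-3 + A - A^5 + A^9 - A^13 + A^17 - A^21 + A^25 (w = -9)
1 component over 13 crossings, w = -9
9 Fox colorings among 3^13, |V(-1)| = 9: tricolorable
why: w = -9 (over 13 crossings) is diagram-only; (-A^3)^(9) removes it from V


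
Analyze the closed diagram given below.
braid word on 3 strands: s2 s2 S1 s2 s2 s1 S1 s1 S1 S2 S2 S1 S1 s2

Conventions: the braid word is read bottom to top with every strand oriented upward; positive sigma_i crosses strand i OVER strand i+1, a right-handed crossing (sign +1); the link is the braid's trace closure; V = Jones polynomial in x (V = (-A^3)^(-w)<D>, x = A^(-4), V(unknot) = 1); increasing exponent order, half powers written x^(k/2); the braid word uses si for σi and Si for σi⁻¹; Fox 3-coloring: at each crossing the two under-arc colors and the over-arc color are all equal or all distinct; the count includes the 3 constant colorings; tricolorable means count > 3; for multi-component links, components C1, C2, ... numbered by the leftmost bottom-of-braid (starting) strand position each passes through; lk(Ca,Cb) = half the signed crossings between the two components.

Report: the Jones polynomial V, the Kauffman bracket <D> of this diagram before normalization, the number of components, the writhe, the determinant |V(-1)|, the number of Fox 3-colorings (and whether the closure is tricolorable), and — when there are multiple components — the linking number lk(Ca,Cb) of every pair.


Jones polynomial: V(x) = -x^-3 + x^-2 - x^-1 + 3 - x + x^2 - x^3
<D> = -A^-12 + A^-8 - A^-4 + 3 - A^4 + A^8 - A^12; writhe 0
components 1, writhe 0 (14 crossings)
3-colorings: 27 of 3^14, det 9 — tricolorable
note: the span of V is 6, forcing >= 6 crossings in any diagram


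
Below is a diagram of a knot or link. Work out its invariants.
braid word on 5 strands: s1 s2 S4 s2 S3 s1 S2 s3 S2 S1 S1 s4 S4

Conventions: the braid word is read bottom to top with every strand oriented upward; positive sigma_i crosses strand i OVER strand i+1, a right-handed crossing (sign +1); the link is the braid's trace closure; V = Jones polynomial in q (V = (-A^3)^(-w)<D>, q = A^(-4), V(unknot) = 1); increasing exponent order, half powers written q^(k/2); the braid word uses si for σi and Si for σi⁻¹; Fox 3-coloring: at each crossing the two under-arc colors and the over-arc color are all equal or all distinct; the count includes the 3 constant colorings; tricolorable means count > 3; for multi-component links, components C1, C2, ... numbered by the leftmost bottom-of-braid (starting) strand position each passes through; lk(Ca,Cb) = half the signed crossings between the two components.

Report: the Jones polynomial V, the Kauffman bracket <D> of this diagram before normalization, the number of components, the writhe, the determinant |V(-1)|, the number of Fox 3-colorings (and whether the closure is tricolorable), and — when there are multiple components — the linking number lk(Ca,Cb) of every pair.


V(q) = -q^(1/2) - q^(5/2)
bracket: A^-13 + A^-5, w = -1
2 components, writhe -1, over 13 crossings
lk(C1,C2) = +1
det 2, colorings 3 of 3^13 — not tricolorable
observation: the 1 component pair carries total linking +1


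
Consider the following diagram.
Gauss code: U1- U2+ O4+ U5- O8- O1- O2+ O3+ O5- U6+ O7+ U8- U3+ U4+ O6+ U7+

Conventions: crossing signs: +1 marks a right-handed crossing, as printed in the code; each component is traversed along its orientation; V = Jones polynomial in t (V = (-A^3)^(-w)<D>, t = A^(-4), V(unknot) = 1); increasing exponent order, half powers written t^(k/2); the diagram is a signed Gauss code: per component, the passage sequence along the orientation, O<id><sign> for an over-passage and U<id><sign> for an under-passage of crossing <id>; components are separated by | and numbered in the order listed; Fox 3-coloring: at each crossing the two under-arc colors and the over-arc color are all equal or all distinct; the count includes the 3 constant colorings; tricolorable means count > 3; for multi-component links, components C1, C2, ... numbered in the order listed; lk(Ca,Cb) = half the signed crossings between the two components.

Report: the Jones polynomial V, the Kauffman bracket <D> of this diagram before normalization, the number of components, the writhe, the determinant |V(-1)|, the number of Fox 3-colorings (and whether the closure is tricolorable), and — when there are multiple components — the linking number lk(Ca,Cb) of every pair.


V = t + t^3 - t^4
<D> = -A^-10 + A^-6 + A^2 (w = +2)
1 component over 8 crossings, w = +2
9 Fox colorings among 3^8, |V(-1)| = 3: tricolorable
why: the span of V is 3, forcing >= 3 crossings in any diagram


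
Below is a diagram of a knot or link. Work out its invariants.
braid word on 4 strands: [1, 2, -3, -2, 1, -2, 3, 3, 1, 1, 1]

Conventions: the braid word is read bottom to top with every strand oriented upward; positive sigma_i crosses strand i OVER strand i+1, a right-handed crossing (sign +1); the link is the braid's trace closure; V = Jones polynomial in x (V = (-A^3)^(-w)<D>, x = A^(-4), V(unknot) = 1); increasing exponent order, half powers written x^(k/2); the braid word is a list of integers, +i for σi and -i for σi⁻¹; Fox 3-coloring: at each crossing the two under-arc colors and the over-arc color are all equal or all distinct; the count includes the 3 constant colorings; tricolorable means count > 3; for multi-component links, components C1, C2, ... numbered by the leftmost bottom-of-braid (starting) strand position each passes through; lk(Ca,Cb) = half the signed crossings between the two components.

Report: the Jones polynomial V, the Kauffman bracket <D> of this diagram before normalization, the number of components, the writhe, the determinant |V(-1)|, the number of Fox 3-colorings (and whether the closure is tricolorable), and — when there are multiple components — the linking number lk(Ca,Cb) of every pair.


V = 1 - 2x + 3x^2 - 4x^3 + 6x^4 - 5x^5 + 5x^6 - 4x^7 + 2x^8 - x^9
<D> = A^-21 - 2A^-17 + 4A^-13 - 5A^-9 + 5A^-5 - 6A^-1 + 4A^3 - 3A^7 + 2A^11 - A^15 (w = +5)
1 component over 11 crossings, w = +5
9 Fox colorings among 3^11, |V(-1)| = 33: tricolorable
why: |V(-1)| = 33: so tricolorable, since 3 divides 33


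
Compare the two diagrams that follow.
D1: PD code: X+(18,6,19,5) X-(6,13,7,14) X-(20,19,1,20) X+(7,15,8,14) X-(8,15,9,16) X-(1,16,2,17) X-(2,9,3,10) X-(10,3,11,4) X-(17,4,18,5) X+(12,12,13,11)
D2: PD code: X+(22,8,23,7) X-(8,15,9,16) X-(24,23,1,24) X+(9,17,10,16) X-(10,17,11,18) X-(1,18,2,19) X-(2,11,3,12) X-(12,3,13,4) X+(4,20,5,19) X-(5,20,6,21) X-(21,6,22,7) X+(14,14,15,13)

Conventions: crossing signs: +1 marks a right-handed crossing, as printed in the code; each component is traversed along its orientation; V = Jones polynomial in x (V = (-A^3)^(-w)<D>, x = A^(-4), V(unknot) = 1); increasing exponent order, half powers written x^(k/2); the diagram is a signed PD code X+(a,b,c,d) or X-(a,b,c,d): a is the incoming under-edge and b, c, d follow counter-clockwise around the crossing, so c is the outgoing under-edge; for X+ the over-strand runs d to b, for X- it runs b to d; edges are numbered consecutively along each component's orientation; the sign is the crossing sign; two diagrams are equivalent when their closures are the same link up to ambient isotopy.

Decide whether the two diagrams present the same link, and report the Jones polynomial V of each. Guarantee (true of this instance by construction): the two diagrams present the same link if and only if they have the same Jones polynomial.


equivalent: yes
D1 (bracket A^-8 + 1 - A^4; 10 crossings at w = -4): V = -x^-4 + x^-3 + x^-1
V(D2) = -x^-4 + x^-3 + x^-1  (w -4, c 12, <D> = A^-8 + 1 - A^4)
key observation: Reidemeister moves carry D1 (10 crossings) to D2 (12)


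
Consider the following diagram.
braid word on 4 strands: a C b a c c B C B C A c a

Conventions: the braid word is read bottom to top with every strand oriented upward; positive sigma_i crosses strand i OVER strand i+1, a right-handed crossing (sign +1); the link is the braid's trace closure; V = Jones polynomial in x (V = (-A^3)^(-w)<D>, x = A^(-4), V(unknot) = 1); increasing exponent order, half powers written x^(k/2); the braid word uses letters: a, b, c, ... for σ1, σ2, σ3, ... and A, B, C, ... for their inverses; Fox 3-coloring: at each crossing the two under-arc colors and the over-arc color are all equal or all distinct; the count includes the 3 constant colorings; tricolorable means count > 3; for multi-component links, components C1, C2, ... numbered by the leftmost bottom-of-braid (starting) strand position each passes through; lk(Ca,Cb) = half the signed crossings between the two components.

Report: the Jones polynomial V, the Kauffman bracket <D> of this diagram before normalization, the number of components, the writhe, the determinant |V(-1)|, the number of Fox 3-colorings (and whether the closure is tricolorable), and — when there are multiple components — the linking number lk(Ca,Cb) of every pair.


V(x) = x^-2 - x^-1 + 1 - x + x^2
bracket: -A^-5 + A^-1 - A^3 + A^7 - A^11, w = +1
1 component, writhe +1, over 13 crossings
det 5, colorings 3 of 3^13 — not tricolorable
observation: palindromic: swapping x for 1/x fixes V


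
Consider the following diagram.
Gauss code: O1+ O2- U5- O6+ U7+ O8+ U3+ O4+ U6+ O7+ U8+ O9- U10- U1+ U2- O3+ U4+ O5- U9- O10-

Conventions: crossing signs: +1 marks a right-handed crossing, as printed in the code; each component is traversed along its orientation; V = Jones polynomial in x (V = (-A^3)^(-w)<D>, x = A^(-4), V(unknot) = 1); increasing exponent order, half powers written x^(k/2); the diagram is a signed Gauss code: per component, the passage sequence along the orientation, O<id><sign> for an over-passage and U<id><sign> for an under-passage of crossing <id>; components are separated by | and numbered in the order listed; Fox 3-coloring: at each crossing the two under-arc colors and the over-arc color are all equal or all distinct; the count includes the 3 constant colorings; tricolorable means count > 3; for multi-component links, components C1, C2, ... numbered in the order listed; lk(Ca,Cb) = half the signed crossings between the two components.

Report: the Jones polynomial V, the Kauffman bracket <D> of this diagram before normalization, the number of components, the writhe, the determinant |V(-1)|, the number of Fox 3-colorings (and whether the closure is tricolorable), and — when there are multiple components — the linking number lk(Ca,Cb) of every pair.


V = -x^-2 + 2x^-1 - 3 + 5x - 4x^2 + 5x^3 - 4x^4 + 2x^5 - x^6
<D> = -A^-18 + 2A^-14 - 4A^-10 + 5A^-6 - 4A^-2 + 5A^2 - 3A^6 + 2A^10 - A^14 (w = +2)
1 component over 10 crossings, w = +2
9 Fox colorings among 3^10, |V(-1)| = 27: tricolorable
why: V spans 8 powers of x: at least 8 crossings in any diagram


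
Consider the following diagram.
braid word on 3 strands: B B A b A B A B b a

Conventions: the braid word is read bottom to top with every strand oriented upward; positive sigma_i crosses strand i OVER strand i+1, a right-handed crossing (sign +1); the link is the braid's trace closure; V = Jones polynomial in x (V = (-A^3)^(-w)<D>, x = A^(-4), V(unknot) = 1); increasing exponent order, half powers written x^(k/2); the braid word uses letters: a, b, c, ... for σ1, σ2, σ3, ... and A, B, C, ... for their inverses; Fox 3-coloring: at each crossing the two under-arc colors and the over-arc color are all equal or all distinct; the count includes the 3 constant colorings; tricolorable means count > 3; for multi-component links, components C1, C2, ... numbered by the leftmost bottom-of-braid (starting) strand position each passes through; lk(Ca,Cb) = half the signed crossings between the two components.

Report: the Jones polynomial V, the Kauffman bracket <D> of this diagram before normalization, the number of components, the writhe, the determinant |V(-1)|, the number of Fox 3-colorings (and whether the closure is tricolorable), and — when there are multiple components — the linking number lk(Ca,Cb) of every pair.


V(x) = -x^-6 + x^-5 - x^-4 + 2x^-3 - x^-2 + x^-1
bracket: A^-8 - A^-4 + 2 - A^4 + A^8 - A^12, w = -4
1 component, writhe -4, over 10 crossings
det 7, colorings 3 of 3^10 — not tricolorable
observation: w = -4 shifts under R1 moves; the (-A^3)^(4) factor cancels that in V


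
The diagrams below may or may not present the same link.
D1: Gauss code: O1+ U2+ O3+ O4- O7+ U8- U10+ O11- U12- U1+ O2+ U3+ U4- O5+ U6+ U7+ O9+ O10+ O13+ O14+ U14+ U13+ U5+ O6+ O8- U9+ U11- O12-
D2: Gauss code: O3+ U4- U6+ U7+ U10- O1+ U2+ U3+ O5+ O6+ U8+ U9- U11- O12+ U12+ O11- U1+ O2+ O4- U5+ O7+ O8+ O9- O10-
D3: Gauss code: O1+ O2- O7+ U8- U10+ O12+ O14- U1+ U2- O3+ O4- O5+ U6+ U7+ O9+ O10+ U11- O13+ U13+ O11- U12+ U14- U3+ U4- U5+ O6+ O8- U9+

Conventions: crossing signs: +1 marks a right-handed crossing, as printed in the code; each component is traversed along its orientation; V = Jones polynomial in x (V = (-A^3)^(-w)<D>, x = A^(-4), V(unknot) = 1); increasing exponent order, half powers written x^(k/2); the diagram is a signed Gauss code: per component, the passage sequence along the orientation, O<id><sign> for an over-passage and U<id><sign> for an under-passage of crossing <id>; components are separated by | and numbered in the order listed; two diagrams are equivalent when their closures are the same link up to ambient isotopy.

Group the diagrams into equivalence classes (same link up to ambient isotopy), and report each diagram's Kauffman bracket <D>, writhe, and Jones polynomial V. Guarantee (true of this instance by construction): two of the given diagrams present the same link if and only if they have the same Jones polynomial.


grouping into links: {D1, D2, D3}
V(D1) = x - x^2 + 2x^3 - x^4 + x^5 - x^6  (w +6, c 14, <D> = -A^-6 + A^-2 - A^2 + 2A^6 - A^10 + A^14)
V(D2) = x - x^2 + 2x^3 - x^4 + x^5 - x^6  [12 crossings, <D> = -A^-12 + A^-8 - A^-4 + 2 - A^4 + A^8, w = +4]
D3 (bracket -A^-12 + A^-8 - A^-4 + 2 - A^4 + A^8; 14 crossings at w = +4): V = x - x^2 + 2x^3 - x^4 + x^5 - x^6
why: one V(x) for all 3 diagrams — one class (guaranteed)


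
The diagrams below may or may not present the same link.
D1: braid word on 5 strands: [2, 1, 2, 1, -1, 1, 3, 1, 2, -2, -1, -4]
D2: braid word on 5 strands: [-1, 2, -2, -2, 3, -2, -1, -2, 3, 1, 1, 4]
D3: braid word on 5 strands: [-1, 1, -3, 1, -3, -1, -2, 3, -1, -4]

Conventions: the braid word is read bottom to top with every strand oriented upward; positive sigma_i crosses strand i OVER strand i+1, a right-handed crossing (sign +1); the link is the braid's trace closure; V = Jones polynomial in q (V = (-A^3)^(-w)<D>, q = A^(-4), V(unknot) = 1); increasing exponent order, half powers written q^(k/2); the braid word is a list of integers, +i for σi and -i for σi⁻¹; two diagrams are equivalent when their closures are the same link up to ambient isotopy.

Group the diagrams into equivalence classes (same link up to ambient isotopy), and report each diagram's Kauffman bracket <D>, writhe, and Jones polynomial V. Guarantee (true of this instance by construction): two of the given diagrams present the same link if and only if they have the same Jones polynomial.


grouping into links: {D1} | {D2} | {D3}
V(D1) = q + q^3 - q^4  (w +4, c 12, <D> = -A^-4 + 1 + A^8)
V(D2) = q^-2 - q^-1 + 1 - q + q^2  (w 0, c 12, <D> = A^-8 - A^-4 + 1 - A^4 + A^8)
D3 (bracket A^-12; 10 crossings at w = -4): V = 1
why: 3 values of V(q) split the 3 diagrams
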